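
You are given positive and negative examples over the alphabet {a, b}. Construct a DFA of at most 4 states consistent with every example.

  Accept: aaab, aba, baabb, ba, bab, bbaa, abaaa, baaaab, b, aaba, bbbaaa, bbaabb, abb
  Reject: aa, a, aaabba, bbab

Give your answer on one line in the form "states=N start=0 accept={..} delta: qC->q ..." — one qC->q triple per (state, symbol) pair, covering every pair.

Grow the machine one transition at a time. Run the examples from 0; the earliest place one falls off (shortest prefix, ties alphabetical) gets sent to the lowest-numbered state that keeps every Accept/Reject pair distinguishable — a pair clashes when both reach the same state with identical unread suffix — and to a fresh state only if none does.
a: 0a undefined. 0a->0: ok.
b: 0b undefined. 0b->0: no, aaab/aa meet in 0. Open state 1: 0b->1.
ba: 1a undefined. 1a->0: no, aba/aa meet in 0. 1a->1: ok.
bb: 1b undefined. 1b->0: no, aaab/bbab meet in 1. 1b->1: no, aaab/aaabba meet in 1. Open state 2: 1b->2.
bba: 2a undefined. 2a->0: no, aaab/bbab meet in 1. 2a->1: no, aaab/aaabba meet in 1. 2a->2: no, baabb/bbab meet in 2 with "b" left. Open state 3: 2a->3.
bbb: 2b undefined. 2b->0: no, baabb/aa meet in 0. 2b->1: ok.
bbaa: 3a undefined. 3a->0: no, bbaa/aa meet in 0. 3a->1: ok.
bbab: 3b undefined. 3b->0: ok.
All examples now run through 4 states with every (state, symbol) defined. Accept strings end in {1,2}, Reject strings end in {0,3}; accept={1,2}.

states=4 start=0 accept={1,2} delta: 0a->0 0b->1 1a->1 1b->2 2a->3 2b->1 3a->1 3b->0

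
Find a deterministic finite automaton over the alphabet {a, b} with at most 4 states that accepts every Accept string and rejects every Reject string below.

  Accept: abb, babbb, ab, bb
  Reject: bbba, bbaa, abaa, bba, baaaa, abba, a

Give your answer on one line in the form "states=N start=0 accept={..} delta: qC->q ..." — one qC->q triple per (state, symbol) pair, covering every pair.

Fold the examples into a partial DFA from state 0: repeatedly fix the first undefined (state, symbol) met by the shortest-then-alphabetical prefix, trying targets in increasing order and rejecting any under which an Accept and a Reject string meet in one state with the same remainder; add a state when all current targets are rejected. Accepting states are where Accept strings end.
a: 0a undefined. 0a->0: ok.
b: 0b undefined. 0b->0: no, abb/bbba meet in 0. Open state 1: 0b->1.
ba: 1a undefined. 1a->0: ok.
bb: 1b undefined. 1b->0: no, abb/bbba meet in 0. 1b->1: ok.
All examples now run through 2 states with every (state, symbol) defined. Accept strings end in {1}, Reject strings end in {0}; accept={1}.

states=2 start=0 accept={1} delta: 0a->0 0b->1 1a->0 1b->1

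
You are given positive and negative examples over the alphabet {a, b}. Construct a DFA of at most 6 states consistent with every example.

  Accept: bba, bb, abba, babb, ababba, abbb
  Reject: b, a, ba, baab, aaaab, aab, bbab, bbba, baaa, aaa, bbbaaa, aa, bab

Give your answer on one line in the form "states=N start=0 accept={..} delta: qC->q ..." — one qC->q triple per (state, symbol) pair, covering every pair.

states=4 start=0 accept={2,3} delta: 0a->0 0b->1 1a->0 1b->2 2a->3 2b->3 3a->0 3b->0

Fold the examples into a partial DFA from state 0: repeatedly fix the first undefined (state, symbol) met by the shortest-then-alphabetical prefix, trying targets in increasing order and rejecting any under which an Accept and a Reject string meet in one state with the same remainder; add a state when all current targets are rejected. Accepting states are where Accept strings end.
a: 0a undefined. 0a->0: ok.
b: 0b undefined. 0b->0: no, bba/b meet in 0. Open state 1: 0b->1.
ba: 1a undefined. 1a->0: ok.
bb: 1b undefined. 1b->0: no, bba/a meet in 0. 1b->1: no, bba/a meet in 0. Open state 2: 1b->2.
bba: 2a undefined. 2a->0: no, bba/a meet in 0. 2a->1: no, bba/b meet in 1. 2a->2: no, abbb/bbab meet in 2 with "b" left. Open state 3: 2a->3.
bbb: 2b undefined. 2b->0: no, abbb/a meet in 0. 2b->1: no, abbb/b meet in 1. 2b->2: no, bba/bbba meet in 3. 2b->3: ok.
bbab: 3b undefined. 3b->0: ok.
bbba: 3a undefined. 3a->0: ok.
All examples now run through 4 states with every (state, symbol) defined. Accept strings end in {2,3}, Reject strings end in {0,1}; accept={2,3}.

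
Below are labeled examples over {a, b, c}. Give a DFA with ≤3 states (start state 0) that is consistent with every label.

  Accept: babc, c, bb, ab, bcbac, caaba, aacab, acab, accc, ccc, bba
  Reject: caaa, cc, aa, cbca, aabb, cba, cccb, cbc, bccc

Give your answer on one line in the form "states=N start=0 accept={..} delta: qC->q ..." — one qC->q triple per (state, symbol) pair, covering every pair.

states=3 start=0 accept={0,1} delta: 0a->1 0b->2 0c->1 1a->2 1b->1 1c->2 2a->2 2b->0 2c->0

State merging on the prefix tree: take the shortest (then alphabetical) example prefix whose next move is undefined and point that move at state 0, else 1, else 2, ...; a target is out if some Accept/Reject pair would then sit in one state with the same input left (inseparable). If every existing state is out, open a new one.
a: 0a undefined. 0a->0: no, bb/aabb meet in 0 with "bb" left. Open state 1: 0a->1.
b: 0b undefined. 0b->0: no, ccc/bccc meet in 0 with "ccc" left. 0b->1: no, accc/bccc meet in 1 with "ccc" left. Open state 2: 0b->2.
c: 0c undefined. 0c->0: no, c/cc meet in 0. 0c->1: ok.
aa: 1a undefined. 1a->0: no, bb/aabb meet in 2 with "b" left. 1a->1: no, c/caaa meet in 1. 1a->2: ok.
ab: 1b undefined. 1b->0: no, c/cba meet in 1. 1b->1: ok.
ac: 1c undefined. 1c->0: no, c/cbca meet in 1. 1c->1: no, c/cc meet in 1. 1c->2: ok.
ba: 2a undefined. 2a->0: no, c/caaa meet in 1. 2a->1: no, babc/caaa meet in 2. 2a->2: ok.
bb: 2b undefined. 2b->0: ok.
bc: 2c undefined. 2c->0: ok.
All examples now run through 3 states with every (state, symbol) defined. Accept strings end in {0,1}, Reject strings end in {2}; accept={0,1}.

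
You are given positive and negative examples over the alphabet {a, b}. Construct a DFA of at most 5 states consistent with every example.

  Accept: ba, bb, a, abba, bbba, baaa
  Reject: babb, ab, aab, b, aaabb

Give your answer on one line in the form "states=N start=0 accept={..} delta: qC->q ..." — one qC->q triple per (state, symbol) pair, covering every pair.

State merging on the prefix tree: take the shortest (then alphabetical) example prefix whose next move is undefined and point that move at state 0, else 1, else 2, ...; a target is out if some Accept/Reject pair would then sit in one state with the same input left (inseparable). If every existing state is out, open a new one.
a: 0a undefined. 0a->0: no, bb/aaabb meet in 0 with "bb" left. Open state 1: 0a->1.
b: 0b undefined. 0b->0: no, bb/b meet in 0. 0b->1: no, bb/ab meet in 1 with "b" left. Open state 2: 0b->2.
aa: 1a undefined. 1a->0: ok.
ab: 1b undefined. 1b->0: ok.
ba: 2a undefined. 2a->0: no, ba/ab meet in 0. 2a->1: ok.
bb: 2b undefined. 2b->0: no, bb/ab meet in 0. 2b->1: ok.
All examples now run through 3 states with every (state, symbol) defined. Accept strings end in {1}, Reject strings end in {0,2}; accept={1}.

states=3 start=0 accept={1} delta: 0a->1 0b->2 1a->0 1b->0 2a->1 2b->1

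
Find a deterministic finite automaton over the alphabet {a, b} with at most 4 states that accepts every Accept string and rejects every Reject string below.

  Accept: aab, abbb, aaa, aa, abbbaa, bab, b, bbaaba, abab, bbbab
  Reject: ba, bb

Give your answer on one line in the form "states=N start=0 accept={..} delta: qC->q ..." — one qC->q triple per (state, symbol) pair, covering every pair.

State merging on the prefix tree: take the shortest (then alphabetical) example prefix whose next move is undefined and point that move at state 0, else 1, else 2, ...; a target is out if some Accept/Reject pair would then sit in one state with the same input left (inseparable). If every existing state is out, open a new one.
a: 0a undefined. 0a->0: ok.
b: 0b undefined. 0b->0: no, aab/ba meet in 0. Open state 1: 0b->1.
ba: 1a undefined. 1a->0: no, aaa/ba meet in 0. 1a->1: no, aab/ba meet in 1. Open state 2: 1a->2.
bb: 1b undefined. 1b->0: no, aaa/bb meet in 0. 1b->1: no, aab/bb meet in 1. 1b->2: ok.
bab: 2b undefined. 2b->0: ok.
bba: 2a undefined. 2a->0: no, bbaaba/ba meet in 2. 2a->1: ok.
All examples now run through 3 states with every (state, symbol) defined. Accept strings end in {0,1}, Reject strings end in {2}; accept={0,1}.

states=3 start=0 accept={0,1} delta: 0a->0 0b->1 1a->2 1b->2 2a->1 2b->0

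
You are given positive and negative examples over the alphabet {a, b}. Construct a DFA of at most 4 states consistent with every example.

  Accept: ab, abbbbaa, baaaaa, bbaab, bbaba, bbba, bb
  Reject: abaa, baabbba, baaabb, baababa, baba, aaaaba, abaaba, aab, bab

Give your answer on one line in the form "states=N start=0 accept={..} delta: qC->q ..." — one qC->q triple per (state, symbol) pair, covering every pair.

State merging on the prefix tree: take the shortest (then alphabetical) example prefix whose next move is undefined and point that move at state 0, else 1, else 2, ...; a target is out if some Accept/Reject pair would then sit in one state with the same input left (inseparable). If every existing state is out, open a new one.
a: 0a undefined. 0a->0: no, ab/aab meet in 0 with "b" left. Open state 1: 0a->1.
b: 0b undefined. 0b->0: no, ab/bab meet in 1 with "b" left. 0b->1: ok.
aa: 1a undefined. 1a->0: no, ab/baaabb meet in 1 with "b" left. 1a->1: no, ab/aab meet in 1 with "b" left. Open state 2: 1a->2.
ab: 1b undefined. 1b->0: no, bbaab/aab meet in 2 with "b" left. 1b->1: no, abbbbaa/abaa meet in 2 with "a" left. 1b->2: no, bbba/baba meet in 2 with "ba" left. Open state 3: 1b->3.
aaa: 2a undefined. 2a->0: no, bbba/baabbba meet in 3 with "ba" left. 2a->1: no, bbaba/baababa meet in 3 with "aba" left. 2a->2: ok.
aab: 2b undefined. 2b->0: ok.
aba: 3a undefined. 3a->0: ok.
abb: 3b undefined. 3b->0: no, abbbbaa/abaa meet in 1. 3b->1: ok.
All examples now run through 4 states with every (state, symbol) defined. Accept strings end in {2,3}, Reject strings end in {0,1}; accept={2,3}.

states=4 start=0 accept={2,3} delta: 0a->1 0b->1 1a->2 1b->3 2a->2 2b->0 3a->0 3b->1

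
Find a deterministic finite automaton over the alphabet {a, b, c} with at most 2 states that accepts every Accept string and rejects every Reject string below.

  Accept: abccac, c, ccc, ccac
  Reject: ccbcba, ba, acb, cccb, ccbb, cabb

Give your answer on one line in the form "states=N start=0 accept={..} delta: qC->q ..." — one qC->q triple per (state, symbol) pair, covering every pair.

states=2 start=0 accept={1} delta: 0a->0 0b->0 0c->1 1a->0 1b->0 1c->0

State merging on the prefix tree: take the shortest (then alphabetical) example prefix whose next move is undefined and point that move at state 0, else 1, else 2, ...; a target is out if some Accept/Reject pair would then sit in one state with the same input left (inseparable). If every existing state is out, open a new one.
a: 0a undefined. 0a->0: ok.
b: 0b undefined. 0b->0: ok.
c: 0c undefined. 0c->0: no, abccac/ccbcba meet in 0. Open state 1: 0c->1.
ca: 1a undefined. 1a->0: ok.
cc: 1c undefined. 1c->0: ok.
acb: 1b undefined. 1b->0: ok.
All examples now run through 2 states with every (state, symbol) defined. Accept strings end in {1}, Reject strings end in {0}; accept={1}.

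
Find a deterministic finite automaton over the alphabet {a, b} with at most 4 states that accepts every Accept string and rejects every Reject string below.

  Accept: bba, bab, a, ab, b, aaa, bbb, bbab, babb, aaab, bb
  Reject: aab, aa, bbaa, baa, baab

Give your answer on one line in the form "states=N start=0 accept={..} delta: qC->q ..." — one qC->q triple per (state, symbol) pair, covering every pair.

states=3 start=0 accept={0,1} delta: 0a->1 0b->0 1a->2 1b->0 2a->0 2b->2

State merging on the prefix tree: take the shortest (then alphabetical) example prefix whose next move is undefined and point that move at state 0, else 1, else 2, ...; a target is out if some Accept/Reject pair would then sit in one state with the same input left (inseparable). If every existing state is out, open a new one.
a: 0a undefined. 0a->0: no, a/aa meet in 0. Open state 1: 0a->1.
b: 0b undefined. 0b->0: ok.
aa: 1a undefined. 1a->0: no, b/aab meet in 0. 1a->1: no, bba/aa meet in 1. Open state 2: 1a->2.
ab: 1b undefined. 1b->0: ok.
aaa: 2a undefined. 2a->0: ok.
aab: 2b undefined. 2b->0: no, bab/aab meet in 0. 2b->1: no, bba/aab meet in 1. 2b->2: ok.
All examples now run through 3 states with every (state, symbol) defined. Accept strings end in {0,1}, Reject strings end in {2}; accept={0,1}.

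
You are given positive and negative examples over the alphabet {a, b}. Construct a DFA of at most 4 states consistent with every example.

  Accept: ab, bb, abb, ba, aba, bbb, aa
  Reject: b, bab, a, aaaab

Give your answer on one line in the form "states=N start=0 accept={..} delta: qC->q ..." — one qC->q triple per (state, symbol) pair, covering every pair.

states=3 start=0 accept={0,2} delta: 0a->1 0b->1 1a->0 1b->2 2a->0 2b->0

State merging on the prefix tree: take the shortest (then alphabetical) example prefix whose next move is undefined and point that move at state 0, else 1, else 2, ...; a target is out if some Accept/Reject pair would then sit in one state with the same input left (inseparable). If every existing state is out, open a new one.
a: 0a undefined. 0a->0: no, ab/b meet in 0 with "b" left. Open state 1: 0a->1.
b: 0b undefined. 0b->0: no, ab/bab meet in 1 with "b" left. 0b->1: ok.
aa: 1a undefined. 1a->0: ok.
ab: 1b undefined. 1b->0: no, abb/b meet in 1. 1b->1: no, ab/b meet in 1. Open state 2: 1b->2.
aba: 2a undefined. 2a->0: ok.
abb: 2b undefined. 2b->0: ok.
All examples now run through 3 states with every (state, symbol) defined. Accept strings end in {0,2}, Reject strings end in {1}; accept={0,2}.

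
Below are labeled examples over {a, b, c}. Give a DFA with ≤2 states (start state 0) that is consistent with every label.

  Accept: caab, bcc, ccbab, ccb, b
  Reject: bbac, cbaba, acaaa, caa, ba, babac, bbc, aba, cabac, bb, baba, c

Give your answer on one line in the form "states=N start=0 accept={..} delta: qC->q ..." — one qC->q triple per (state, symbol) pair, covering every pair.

State merging on the prefix tree: take the shortest (then alphabetical) example prefix whose next move is undefined and point that move at state 0, else 1, else 2, ...; a target is out if some Accept/Reject pair would then sit in one state with the same input left (inseparable). If every existing state is out, open a new one.
a: 0a undefined. 0a->0: ok.
b: 0b undefined. 0b->0: no, b/ba meet in 0. Open state 1: 0b->1.
c: 0c undefined. 0c->0: ok.
ba: 1a undefined. 1a->0: ok.
bb: 1b undefined. 1b->0: ok.
bc: 1c undefined. 1c->0: no, bcc/bbac meet in 0. 1c->1: ok.
All examples now run through 2 states with every (state, symbol) defined. Accept strings end in {1}, Reject strings end in {0}; accept={1}.

states=2 start=0 accept={1} delta: 0a->0 0b->1 0c->0 1a->0 1b->0 1c->1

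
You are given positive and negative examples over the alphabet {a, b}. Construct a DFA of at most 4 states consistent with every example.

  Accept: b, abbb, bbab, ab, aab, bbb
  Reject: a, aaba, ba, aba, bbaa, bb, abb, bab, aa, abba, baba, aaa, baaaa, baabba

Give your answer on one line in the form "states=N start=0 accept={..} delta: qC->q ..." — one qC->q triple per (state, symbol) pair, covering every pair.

Fold the examples into a partial DFA from state 0: repeatedly fix the first undefined (state, symbol) met by the shortest-then-alphabetical prefix, trying targets in increasing order and rejecting any under which an Accept and a Reject string meet in one state with the same remainder; add a state when all current targets are rejected. Accepting states are where Accept strings end.
a: 0a undefined. 0a->0: ok.
b: 0b undefined. 0b->0: no, b/a meet in 0. Open state 1: 0b->1.
ba: 1a undefined. 1a->0: no, b/bab meet in 1. 1a->1: no, b/aaba meet in 1. Open state 2: 1a->2.
bb: 1b undefined. 1b->0: ok.
baa: 2a undefined. 2a->0: ok.
bab: 2b undefined. 2b->0: ok.
All examples now run through 3 states with every (state, symbol) defined. Accept strings end in {1}, Reject strings end in {0,2}; accept={1}.

states=3 start=0 accept={1} delta: 0a->0 0b->1 1a->2 1b->0 2a->0 2b->0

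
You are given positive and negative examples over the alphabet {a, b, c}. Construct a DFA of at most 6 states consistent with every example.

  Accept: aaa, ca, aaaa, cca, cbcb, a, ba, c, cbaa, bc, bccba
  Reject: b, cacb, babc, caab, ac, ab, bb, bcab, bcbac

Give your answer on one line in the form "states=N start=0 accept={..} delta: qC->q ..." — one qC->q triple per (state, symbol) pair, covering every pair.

Fold the examples into a partial DFA from state 0: repeatedly fix the first undefined (state, symbol) met by the shortest-then-alphabetical prefix, trying targets in increasing order and rejecting any under which an Accept and a Reject string meet in one state with the same remainder; add a state when all current targets are rejected. Accepting states are where Accept strings end.
a: 0a undefined. 0a->0: no, c/ac meet in 0 with "c" left. Open state 1: 0a->1.
b: 0b undefined. 0b->0: ok.
c: 0c undefined. 0c->0: no, cbcb/b meet in 0. 0c->1: ok.
aa: 1a undefined. 1a->0: no, ca/b meet in 0. 1a->1: ok.
ab: 1b undefined. 1b->0: no, aaa/babc meet in 1. 1b->1: no, aaa/caab meet in 1. Open state 2: 1b->2.
ac: 1c undefined. 1c->0: ok.
cba: 2a undefined. 2a->0: no, aaa/bcbac meet in 1. 2a->1: ok.
cbc: 2c undefined. 2c->0: no, cbcb/b meet in 0. 2c->1: no, aaa/babc meet in 1. 2c->2: ok.
cbcb: 2b undefined. 2b->0: no, cbcb/b meet in 0. 2b->1: ok.
All examples now run through 3 states with every (state, symbol) defined. Accept strings end in {1}, Reject strings end in {0,2}; accept={1}.

states=3 start=0 accept={1} delta: 0a->1 0b->0 0c->1 1a->1 1b->2 1c->0 2a->1 2b->1 2c->2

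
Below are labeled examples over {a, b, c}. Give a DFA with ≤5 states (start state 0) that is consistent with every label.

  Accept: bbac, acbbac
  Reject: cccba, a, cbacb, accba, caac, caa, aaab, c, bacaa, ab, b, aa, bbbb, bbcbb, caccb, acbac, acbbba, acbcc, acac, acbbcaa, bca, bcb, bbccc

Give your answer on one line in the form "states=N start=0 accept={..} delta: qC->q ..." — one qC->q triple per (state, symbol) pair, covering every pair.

State merging on the prefix tree: take the shortest (then alphabetical) example prefix whose next move is undefined and point that move at state 0, else 1, else 2, ...; a target is out if some Accept/Reject pair would then sit in one state with the same input left (inseparable). If every existing state is out, open a new one.
a: 0a undefined. 0a->0: ok.
b: 0b undefined. 0b->0: no, bbac/c meet in 0 with "c" left. Open state 1: 0b->1.
c: 0c undefined. 0c->0: ok.
ba: 1a undefined. 1a->0: ok.
bb: 1b undefined. 1b->0: no, bbac/cccba meet in 0. 1b->1: no, bbac/cccba meet in 0. Open state 2: 1b->2.
bc: 1c undefined. 1c->0: ok.
bba: 2a undefined. 2a->0: no, bbac/cccba meet in 0. 2a->1: no, bbac/cccba meet in 0. 2a->2: ok.
bbb: 2b undefined. 2b->0: ok.
bbc: 2c undefined. 2c->0: no, bbac/cccba meet in 0. 2c->1: no, bbac/cbacb meet in 1. 2c->2: no, bbac/acbbcaa meet in 2. Open state 3: 2c->3.
bbcb: 3b undefined. 3b->0: ok.
bbcc: 3c undefined. 3c->0: ok.
acbbca: 3a undefined. 3a->0: ok.
All examples now run through 4 states with every (state, symbol) defined. Accept strings end in {3}, Reject strings end in {0,1}; accept={3}.

states=4 start=0 accept={3} delta: 0a->0 0b->1 0c->0 1a->0 1b->2 1c->0 2a->2 2b->0 2c->3 3a->0 3b->0 3c->0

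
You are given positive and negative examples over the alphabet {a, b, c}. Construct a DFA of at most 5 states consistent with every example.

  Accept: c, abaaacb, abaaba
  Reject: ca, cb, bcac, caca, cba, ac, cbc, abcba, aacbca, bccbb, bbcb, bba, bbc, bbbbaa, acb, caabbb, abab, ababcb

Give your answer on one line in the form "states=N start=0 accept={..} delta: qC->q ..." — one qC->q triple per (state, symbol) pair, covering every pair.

Fold the examples into a partial DFA from state 0: repeatedly fix the first undefined (state, symbol) met by the shortest-then-alphabetical prefix, trying targets in increasing order and rejecting any under which an Accept and a Reject string meet in one state with the same remainder; add a state when all current targets are rejected. Accepting states are where Accept strings end.
a: 0a undefined. 0a->0: no, c/ac meet in 0 with "c" left. Open state 1: 0a->1.
b: 0b undefined. 0b->0: no, c/bbc meet in 0 with "c" left. 0b->1: ok.
c: 0c undefined. 0c->0: ok.
aa: 1a undefined. 1a->0: no, c/cba meet in 0. 1a->1: ok.
ab: 1b undefined. 1b->0: no, c/bbc meet in 0. 1b->1: no, abaaacb/bbcb meet in 1 with "cb" left. Open state 2: 1b->2.
ac: 1c undefined. 1c->0: no, c/bcac meet in 0. 1c->1: ok.
aba: 2a undefined. 2a->0: no, c/bba meet in 0. 2a->1: no, abaaacb/acb meet in 2. 2a->2: no, abaaacb/bbcb meet in 2 with "cb" left. Open state 3: 2a->3.
abc: 2c undefined. 2c->0: no, c/bbc meet in 0. 2c->1: ok.
bbb: 2b undefined. 2b->0: no, c/bccbb meet in 0. 2b->1: ok.
abaa: 3a undefined. 3a->0: no, c/bbbbaa meet in 0. 3a->1: no, abaaacb/bbcb meet in 2. 3a->2: no, abaaba/ca meet in 1. 3a->3: ok.
abab: 3b undefined. 3b->0: no, c/abab meet in 0. 3b->1: no, abaaba/ca meet in 1. 3b->2: no, abaaba/abcba meet in 3. 3b->3: no, abaaacb/ababcb meet in 3 with "cb" left. Open state 4: 3b->4.
ababc: 4c undefined. 4c->0: ok.
abaaac: 3c undefined. 3c->0: no, abaaacb/ca meet in 1. 3c->1: no, abaaacb/bbcb meet in 2. 3c->2: no, abaaacb/ca meet in 1. 3c->3: no, abaaacb/abab meet in 4. 3c->4: ok.
abaaba: 4a undefined. 4a->0: ok.
abaaacb: 4b undefined. 4b->0: ok.
All examples now run through 5 states with every (state, symbol) defined. Accept strings end in {0}, Reject strings end in {1,2,3,4}; accept={0}.

states=5 start=0 accept={0} delta: 0a->1 0b->1 0c->0 1a->1 1b->2 1c->1 2a->3 2b->1 2c->1 3a->3 3b->4 3c->4 4a->0 4b->0 4c->0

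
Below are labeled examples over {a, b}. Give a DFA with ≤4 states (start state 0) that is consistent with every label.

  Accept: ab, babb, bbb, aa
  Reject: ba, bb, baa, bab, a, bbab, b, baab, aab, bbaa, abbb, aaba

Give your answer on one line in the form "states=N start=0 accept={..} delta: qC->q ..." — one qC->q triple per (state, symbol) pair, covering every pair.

Fold the examples into a partial DFA from state 0: repeatedly fix the first undefined (state, symbol) met by the shortest-then-alphabetical prefix, trying targets in increasing order and rejecting any under which an Accept and a Reject string meet in one state with the same remainder; add a state when all current targets are rejected. Accepting states are where Accept strings end.
a: 0a undefined. 0a->0: no, ab/b meet in 0 with "b" left. Open state 1: 0a->1.
b: 0b undefined. 0b->0: no, ab/bab meet in 1 with "b" left. 0b->1: no, ab/bb meet in 1 with "b" left. Open state 2: 0b->2.
aa: 1a undefined. 1a->0: ok.
ab: 1b undefined. 1b->0: ok.
ba: 2a undefined. 2a->0: no, ab/ba meet in 0. 2a->1: no, ab/baa meet in 0. 2a->2: ok.
bb: 2b undefined. 2b->0: no, ab/bb meet in 0. 2b->1: ok.
All examples now run through 3 states with every (state, symbol) defined. Accept strings end in {0}, Reject strings end in {1,2}; accept={0}.

states=3 start=0 accept={0} delta: 0a->1 0b->2 1a->0 1b->0 2a->2 2b->1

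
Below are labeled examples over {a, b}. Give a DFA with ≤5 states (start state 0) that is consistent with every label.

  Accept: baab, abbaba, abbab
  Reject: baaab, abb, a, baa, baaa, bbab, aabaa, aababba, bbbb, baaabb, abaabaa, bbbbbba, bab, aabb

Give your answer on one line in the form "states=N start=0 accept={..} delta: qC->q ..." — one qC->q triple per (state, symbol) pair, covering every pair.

states=5 start=0 accept={3,4} delta: 0a->1 0b->0 1a->2 1b->1 2a->0 2b->3 3a->4 3b->0 4a->0 4b->0

Grow the machine one transition at a time. Run the examples from 0; the earliest place one falls off (shortest prefix, ties alphabetical) gets sent to the lowest-numbered state that keeps every Accept/Reject pair distinguishable — a pair clashes when both reach the same state with identical unread suffix — and to a fresh state only if none does.
a: 0a undefined. 0a->0: no, abbab/bbab meet in 0 with "bbab" left. Open state 1: 0a->1.
b: 0b undefined. 0b->0: ok.
aa: 1a undefined. 1a->0: no, baab/baa meet in 0. 1a->1: no, baab/baaab meet in 1 with "b" left. Open state 2: 1a->2.
ab: 1b undefined. 1b->0: no, abbaba/a meet in 1. 1b->1: ok.
aab: 2b undefined. 2b->0: no, baab/bbbb meet in 0. 2b->1: no, baab/abb meet in 1. 2b->2: no, baab/baa meet in 2. Open state 3: 2b->3.
aaba: 3a undefined. 3a->0: no, abbaba/bbbb meet in 0. 3a->1: no, abbaba/abb meet in 1. 3a->2: no, abbaba/baa meet in 2. 3a->3: no, baab/aabaa meet in 3. Open state 4: 3a->4.
aabb: 3b undefined. 3b->0: ok.
abaa: 2a undefined. 2a->0: ok.
aabaa: 4a undefined. 4a->0: ok.
aabab: 4b undefined. 4b->0: ok.
All examples now run through 5 states with every (state, symbol) defined. Accept strings end in {3,4}, Reject strings end in {0,1,2}; accept={3,4}.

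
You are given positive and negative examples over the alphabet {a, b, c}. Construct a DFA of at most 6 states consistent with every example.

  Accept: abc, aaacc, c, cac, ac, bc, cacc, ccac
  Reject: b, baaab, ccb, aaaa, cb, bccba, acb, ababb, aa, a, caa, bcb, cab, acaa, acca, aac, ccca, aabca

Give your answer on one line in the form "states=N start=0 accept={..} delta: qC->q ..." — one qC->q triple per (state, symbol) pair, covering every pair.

Grow the machine one transition at a time. Run the examples from 0; the earliest place one falls off (shortest prefix, ties alphabetical) gets sent to the lowest-numbered state that keeps every Accept/Reject pair distinguishable — a pair clashes when both reach the same state with identical unread suffix — and to a fresh state only if none does.
a: 0a undefined. 0a->0: no, c/aac meet in 0 with "c" left. Open state 1: 0a->1.
b: 0b undefined. 0b->0: ok.
c: 0c undefined. 0c->0: no, c/b meet in 0. 0c->1: no, c/a meet in 1. Open state 2: 0c->2.
aa: 1a undefined. 1a->0: no, c/aac meet in 2. 1a->1: no, ac/aac meet in 1 with "c" left. 1a->2: no, c/aa meet in 2. Open state 3: 1a->3.
ab: 1b undefined. 1b->0: ok.
ac: 1c undefined. 1c->0: no, ac/b meet in 0. 1c->1: no, ac/a meet in 1. 1c->2: ok.
ca: 2a undefined. 2a->0: ok.
cb: 2b undefined. 2b->0: ok.
cc: 2c undefined. 2c->0: no, cacc/b meet in 0. 2c->1: no, cacc/bccba meet in 1. 2c->2: ok.
aaa: 3a undefined. 3a->0: ok.
aab: 3b undefined. 3b->0: ok.
aac: 3c undefined. 3c->0: ok.
All examples now run through 4 states with every (state, symbol) defined. Accept strings end in {2}, Reject strings end in {0,1,3}; accept={2}.

states=4 start=0 accept={2} delta: 0a->1 0b->0 0c->2 1a->3 1b->0 1c->2 2a->0 2b->0 2c->2 3a->0 3b->0 3c->0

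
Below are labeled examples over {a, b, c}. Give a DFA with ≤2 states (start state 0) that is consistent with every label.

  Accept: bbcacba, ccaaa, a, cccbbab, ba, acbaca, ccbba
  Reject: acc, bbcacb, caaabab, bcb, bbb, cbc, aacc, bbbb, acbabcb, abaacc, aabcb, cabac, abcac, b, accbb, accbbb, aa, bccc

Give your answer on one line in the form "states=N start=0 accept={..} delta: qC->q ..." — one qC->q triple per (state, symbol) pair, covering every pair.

states=2 start=0 accept={1} delta: 0a->1 0b->0 0c->0 1a->0 1b->1 1c->0

State merging on the prefix tree: take the shortest (then alphabetical) example prefix whose next move is undefined and point that move at state 0, else 1, else 2, ...; a target is out if some Accept/Reject pair would then sit in one state with the same input left (inseparable). If every existing state is out, open a new one.
a: 0a undefined. 0a->0: no, a/aa meet in 0. Open state 1: 0a->1.
b: 0b undefined. 0b->0: ok.
c: 0c undefined. 0c->0: ok.
aa: 1a undefined. 1a->0: ok.
ab: 1b undefined. 1b->0: no, cccbbab/caaabab meet in 0. 1b->1: ok.
ac: 1c undefined. 1c->0: ok.
All examples now run through 2 states with every (state, symbol) defined. Accept strings end in {1}, Reject strings end in {0}; accept={1}.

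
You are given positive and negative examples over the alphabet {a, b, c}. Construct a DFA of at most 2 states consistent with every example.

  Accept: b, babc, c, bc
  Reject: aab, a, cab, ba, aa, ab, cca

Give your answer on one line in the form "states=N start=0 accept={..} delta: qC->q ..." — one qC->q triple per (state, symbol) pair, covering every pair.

states=2 start=0 accept={0} delta: 0a->1 0b->0 0c->0 1a->1 1b->1 1c->0

State merging on the prefix tree: take the shortest (then alphabetical) example prefix whose next move is undefined and point that move at state 0, else 1, else 2, ...; a target is out if some Accept/Reject pair would then sit in one state with the same input left (inseparable). If every existing state is out, open a new one.
a: 0a undefined. 0a->0: no, b/aab meet in 0 with "b" left. Open state 1: 0a->1.
b: 0b undefined. 0b->0: ok.
c: 0c undefined. 0c->0: ok.
aa: 1a undefined. 1a->0: no, b/aab meet in 0. 1a->1: ok.
ab: 1b undefined. 1b->0: no, b/aab meet in 0. 1b->1: ok.
babc: 1c undefined. 1c->0: ok.
All examples now run through 2 states with every (state, symbol) defined. Accept strings end in {0}, Reject strings end in {1}; accept={0}.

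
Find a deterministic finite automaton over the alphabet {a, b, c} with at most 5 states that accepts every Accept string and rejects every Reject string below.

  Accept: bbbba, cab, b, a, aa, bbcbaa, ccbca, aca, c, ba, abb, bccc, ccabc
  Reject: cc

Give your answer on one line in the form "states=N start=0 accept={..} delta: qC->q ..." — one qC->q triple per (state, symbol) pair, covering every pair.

Fold the examples into a partial DFA from state 0: repeatedly fix the first undefined (state, symbol) met by the shortest-then-alphabetical prefix, trying targets in increasing order and rejecting any under which an Accept and a Reject string meet in one state with the same remainder; add a state when all current targets are rejected. Accepting states are where Accept strings end.
a: 0a undefined. 0a->0: ok.
b: 0b undefined. 0b->0: ok.
c: 0c undefined. 0c->0: no, bbbba/cc meet in 0. Open state 1: 0c->1.
ca: 1a undefined. 1a->0: ok.
cc: 1c undefined. 1c->0: no, bbbba/cc meet in 0. 1c->1: no, c/cc meet in 1. Open state 2: 1c->2.
cca: 2a undefined. 2a->0: ok.
ccb: 2b undefined. 2b->0: ok.
bbcb: 1b undefined. 1b->0: ok.
bccc: 2c undefined. 2c->0: ok.
All examples now run through 3 states with every (state, symbol) defined. Accept strings end in {0,1}, Reject strings end in {2}; accept={0,1}.

states=3 start=0 accept={0,1} delta: 0a->0 0b->0 0c->1 1a->0 1b->0 1c->2 2a->0 2b->0 2c->0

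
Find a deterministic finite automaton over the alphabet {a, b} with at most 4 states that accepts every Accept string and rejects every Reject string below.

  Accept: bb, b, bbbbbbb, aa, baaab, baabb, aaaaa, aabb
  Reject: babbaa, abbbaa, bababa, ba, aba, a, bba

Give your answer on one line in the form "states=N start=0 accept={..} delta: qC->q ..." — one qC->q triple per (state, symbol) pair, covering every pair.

states=4 start=0 accept={0,2} delta: 0a->1 0b->0 1a->2 1b->2 2a->3 2b->1 3a->1 3b->0

State merging on the prefix tree: take the shortest (then alphabetical) example prefix whose next move is undefined and point that move at state 0, else 1, else 2, ...; a target is out if some Accept/Reject pair would then sit in one state with the same input left (inseparable). If every existing state is out, open a new one.
a: 0a undefined. 0a->0: no, aa/a meet in 0. Open state 1: 0a->1.
b: 0b undefined. 0b->0: ok.
aa: 1a undefined. 1a->0: no, aaaaa/ba meet in 1. 1a->1: no, aa/ba meet in 1. Open state 2: 1a->2.
ab: 1b undefined. 1b->0: no, aa/babbaa meet in 2. 1b->1: no, aa/aba meet in 2. 1b->2: ok.
aaa: 2a undefined. 2a->0: no, bb/aba meet in 0. 2a->1: no, aaaaa/bababa meet in 1. 2a->2: no, aa/aba meet in 2. Open state 3: 2a->3.
aab: 2b undefined. 2b->0: no, aa/babbaa meet in 2. 2b->1: ok.
aaaa: 3a undefined. 3a->0: no, bb/abbbaa meet in 0. 3a->1: ok.
baaab: 3b undefined. 3b->0: ok.
All examples now run through 4 states with every (state, symbol) defined. Accept strings end in {0,2}, Reject strings end in {1,3}; accept={0,2}.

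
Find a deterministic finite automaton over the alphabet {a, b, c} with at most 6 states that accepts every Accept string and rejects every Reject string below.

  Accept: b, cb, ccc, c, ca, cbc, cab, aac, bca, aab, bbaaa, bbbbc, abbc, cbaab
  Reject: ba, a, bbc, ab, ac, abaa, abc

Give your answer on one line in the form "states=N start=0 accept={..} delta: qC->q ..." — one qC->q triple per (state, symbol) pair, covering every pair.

Fold the examples into a partial DFA from state 0: repeatedly fix the first undefined (state, symbol) met by the shortest-then-alphabetical prefix, trying targets in increasing order and rejecting any under which an Accept and a Reject string meet in one state with the same remainder; add a state when all current targets are rejected. Accepting states are where Accept strings end.
a: 0a undefined. 0a->0: no, b/ab meet in 0 with "b" left. Open state 1: 0a->1.
b: 0b undefined. 0b->0: no, c/bbc meet in 0 with "c" left. 0b->1: no, b/a meet in 1. Open state 2: 0b->2.
c: 0c undefined. 0c->0: no, ca/a meet in 1. 0c->1: no, cb/ab meet in 1 with "b" left. 0c->2: no, ca/ba meet in 2 with "a" left. Open state 3: 0c->3.
aa: 1a undefined. 1a->0: ok.
ab: 1b undefined. 1b->0: no, c/abc meet in 3. 1b->1: no, abbc/ac meet in 1 with "c" left. 1b->2: no, b/ab meet in 2. 1b->3: no, c/ab meet in 3. Open state 4: 1b->4.
ac: 1c undefined. 1c->0: ok.
ba: 2a undefined. 2a->0: ok.
bb: 2b undefined. 2b->0: no, c/bbc meet in 3. 2b->1: no, bbaaa/ba meet in 0. 2b->2: no, bbaaa/ba meet in 0. 2b->3: ok.
bc: 2c undefined. 2c->0: no, bca/a meet in 1. 2c->1: no, bca/ba meet in 0. 2c->2: no, bca/ba meet in 0. 2c->3: ok.
ca: 3a undefined. 3a->0: no, ca/ba meet in 0. 3a->1: no, ca/a meet in 1. 3a->2: no, bbaaa/a meet in 1. 3a->3: ok.
cb: 3b undefined. 3b->0: no, cb/ba meet in 0. 3b->1: no, cb/a meet in 1. 3b->2: no, bbbbc/bbc meet in 3 with "c" left. 3b->3: no, cbc/bbc meet in 3 with "c" left. 3b->4: no, cb/ab meet in 4. Open state 5: 3b->5.
cc: 3c undefined. 3c->0: ok.
aba: 4a undefined. 4a->0: ok.
abb: 4b undefined. 4b->0: ok.
abc: 4c undefined. 4c->0: ok.
cba: 5a undefined. 5a->0: no, cbaab/ab meet in 4. 5a->1: ok.
cbc: 5c undefined. 5c->0: no, cbc/ba meet in 0. 5c->1: no, cbc/a meet in 1. 5c->2: ok.
bbbb: 5b undefined. 5b->0: ok.
All examples now run through 6 states with every (state, symbol) defined. Accept strings end in {2,3,5}, Reject strings end in {0,1,4}; accept={2,3,5}.

states=6 start=0 accept={2,3,5} delta: 0a->1 0b->2 0c->3 1a->0 1b->4 1c->0 2a->0 2b->3 2c->3 3a->3 3b->5 3c->0 4a->0 4b->0 4c->0 5a->1 5b->0 5c->2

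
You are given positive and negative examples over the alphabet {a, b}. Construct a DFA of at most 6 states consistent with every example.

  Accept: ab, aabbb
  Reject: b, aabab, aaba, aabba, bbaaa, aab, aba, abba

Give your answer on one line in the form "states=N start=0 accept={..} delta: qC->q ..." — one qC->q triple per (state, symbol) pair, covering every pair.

State merging on the prefix tree: take the shortest (then alphabetical) example prefix whose next move is undefined and point that move at state 0, else 1, else 2, ...; a target is out if some Accept/Reject pair would then sit in one state with the same input left (inseparable). If every existing state is out, open a new one.
a: 0a undefined. 0a->0: no, ab/b meet in 0 with "b" left. Open state 1: 0a->1.
b: 0b undefined. 0b->0: ok.
aa: 1a undefined. 1a->0: no, ab/aabab meet in 1 with "b" left. 1a->1: no, ab/aab meet in 1 with "b" left. Open state 2: 1a->2.
ab: 1b undefined. 1b->0: no, ab/b meet in 0. 1b->1: ok.
aab: 2b undefined. 2b->0: no, ab/aabab meet in 1. 2b->1: no, ab/aabab meet in 1. 2b->2: no, aabbb/aab meet in 2. Open state 3: 2b->3.
aaba: 3a undefined. 3a->0: ok.
aabb: 3b undefined. 3b->0: no, ab/aabba meet in 1. 3b->1: ok.
bbaaa: 2a undefined. 2a->0: ok.
All examples now run through 4 states with every (state, symbol) defined. Accept strings end in {1}, Reject strings end in {0,2,3}; accept={1}.

states=4 start=0 accept={1} delta: 0a->1 0b->0 1a->2 1b->1 2a->0 2b->3 3a->0 3b->1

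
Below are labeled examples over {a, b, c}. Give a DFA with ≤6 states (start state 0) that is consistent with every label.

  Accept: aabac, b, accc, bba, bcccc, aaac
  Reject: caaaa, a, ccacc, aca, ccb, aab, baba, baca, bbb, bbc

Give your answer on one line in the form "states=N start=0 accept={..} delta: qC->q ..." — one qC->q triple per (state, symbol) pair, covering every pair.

Grow the machine one transition at a time. Run the examples from 0; the earliest place one falls off (shortest prefix, ties alphabetical) gets sent to the lowest-numbered state that keeps every Accept/Reject pair distinguishable — a pair clashes when both reach the same state with identical unread suffix — and to a fresh state only if none does.
a: 0a undefined. 0a->0: no, b/aab meet in 0 with "b" left. Open state 1: 0a->1.
b: 0b undefined. 0b->0: no, b/bbb meet in 0. 0b->1: no, b/a meet in 1. Open state 2: 0b->2.
c: 0c undefined. 0c->0: no, b/ccb meet in 2. 0c->1: ok.
aa: 1a undefined. 1a->0: no, b/aab meet in 2. 1a->1: ok.
ac: 1c undefined. 1c->0: no, b/ccb meet in 2. 1c->1: no, accc/caaaa meet in 1. 1c->2: ok.
ba: 2a undefined. 2a->0: no, b/ccacc meet in 2. 2a->1: ok.
bb: 2b undefined. 2b->0: no, b/bbb meet in 2. 2b->1: no, b/bbc meet in 2. 2b->2: no, b/ccb meet in 2. Open state 3: 2b->3.
bc: 2c undefined. 2c->0: no, accc/caaaa meet in 1. 2c->1: ok.
aab: 1b undefined. 1b->0: ok.
bba: 3a undefined. 3a->0: no, bba/aab meet in 0. 3a->1: no, bba/caaaa meet in 1. 3a->2: ok.
bbb: 3b undefined. 3b->0: ok.
bbc: 3c undefined. 3c->0: ok.
All examples now run through 4 states with every (state, symbol) defined. Accept strings end in {2}, Reject strings end in {0,1,3}; accept={2}.

states=4 start=0 accept={2} delta: 0a->1 0b->2 0c->1 1a->1 1b->0 1c->2 2a->1 2b->3 2c->1 3a->2 3b->0 3c->0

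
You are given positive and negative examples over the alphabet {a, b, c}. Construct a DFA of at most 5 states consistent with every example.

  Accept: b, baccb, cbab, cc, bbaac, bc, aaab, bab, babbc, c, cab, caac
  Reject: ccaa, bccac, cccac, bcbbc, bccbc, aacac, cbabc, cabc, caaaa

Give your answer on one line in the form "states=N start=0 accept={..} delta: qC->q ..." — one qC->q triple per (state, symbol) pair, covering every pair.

states=4 start=0 accept={0,1,2} delta: 0a->0 0b->0 0c->1 1a->2 1b->2 1c->1 2a->3 2b->2 2c->3 3a->2 3b->2 3c->0

Fold the examples into a partial DFA from state 0: repeatedly fix the first undefined (state, symbol) met by the shortest-then-alphabetical prefix, trying targets in increasing order and rejecting any under which an Accept and a Reject string meet in one state with the same remainder; add a state when all current targets are rejected. Accepting states are where Accept strings end.
a: 0a undefined. 0a->0: ok.
b: 0b undefined. 0b->0: ok.
c: 0c undefined. 0c->0: no, b/ccaa meet in 0. Open state 1: 0c->1.
ca: 1a undefined. 1a->0: no, b/caaaa meet in 0. 1a->1: no, cc/aacac meet in 1 with "c" left. Open state 2: 1a->2.
cb: 1b undefined. 1b->0: no, bbaac/bcbbc meet in 1. 1b->1: no, cc/bcbbc meet in 1 with "c" left. 1b->2: ok.
cc: 1c undefined. 1c->0: no, b/ccaa meet in 0. 1c->1: ok.
caa: 2a undefined. 2a->0: no, b/ccaa meet in 0. 2a->1: no, cc/ccaa meet in 1. 2a->2: no, baccb/ccaa meet in 2. Open state 3: 2a->3.
cab: 2b undefined. 2b->0: no, cc/bcbbc meet in 1. 2b->1: no, cc/bcbbc meet in 1. 2b->2: ok.
caaa: 3a undefined. 3a->0: no, b/caaaa meet in 0. 3a->1: no, baccb/caaaa meet in 2. 3a->2: ok.
caac: 3c undefined. 3c->0: ok.
cabc: 2c undefined. 2c->0: no, b/bccac meet in 0. 2c->1: no, cc/bccac meet in 1. 2c->2: no, baccb/bccac meet in 2. 2c->3: ok.
cbab: 3b undefined. 3b->0: no, cc/cbabc meet in 1. 3b->1: no, cbab/cbabc meet in 1. 3b->2: ok.
All examples now run through 4 states with every (state, symbol) defined. Accept strings end in {0,1,2}, Reject strings end in {3}; accept={0,1,2}.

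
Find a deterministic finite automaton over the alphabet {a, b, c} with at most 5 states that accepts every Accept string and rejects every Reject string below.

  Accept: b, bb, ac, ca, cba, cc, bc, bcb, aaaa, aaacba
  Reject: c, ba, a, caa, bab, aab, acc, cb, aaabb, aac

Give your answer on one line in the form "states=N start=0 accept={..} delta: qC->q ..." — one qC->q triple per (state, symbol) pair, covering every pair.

Fold the examples into a partial DFA from state 0: repeatedly fix the first undefined (state, symbol) met by the shortest-then-alphabetical prefix, trying targets in increasing order and rejecting any under which an Accept and a Reject string meet in one state with the same remainder; add a state when all current targets are rejected. Accepting states are where Accept strings end.
a: 0a undefined. 0a->0: no, b/aab meet in 0 with "b" left. Open state 1: 0a->1.
b: 0b undefined. 0b->0: no, bc/c meet in 0 with "c" left. 0b->1: no, b/a meet in 1. Open state 2: 0b->2.
c: 0c undefined. 0c->0: no, b/cb meet in 2. 0c->1: ok.
aa: 1a undefined. 1a->0: no, b/aab meet in 2. 1a->1: no, ac/aac meet in 1 with "c" left. 1a->2: no, bb/aab meet in 2 with "b" left. Open state 3: 1a->3.
ac: 1c undefined. 1c->0: ok.
ba: 2a undefined. 2a->0: no, b/bab meet in 2. 2a->1: ok.
bb: 2b undefined. 2b->0: ok.
bc: 2c undefined. 2c->0: ok.
cb: 1b undefined. 1b->0: no, bb/bab meet in 0. 1b->1: ok.
aaa: 3a undefined. 3a->0: no, bb/caa meet in 0. 3a->1: no, aaacba/c meet in 1. 3a->2: no, b/caa meet in 2. 3a->3: no, ca/caa meet in 3. Open state 4: 3a->4.
aab: 3b undefined. 3b->0: no, bb/aab meet in 0. 3b->1: ok.
aac: 3c undefined. 3c->0: no, bb/aac meet in 0. 3c->1: ok.
aaaa: 4a undefined. 4a->0: ok.
aaab: 4b undefined. 4b->0: no, b/aaabb meet in 2. 4b->1: ok.
aaac: 4c undefined. 4c->0: no, aaacba/c meet in 1. 4c->1: ok.
All examples now run through 5 states with every (state, symbol) defined. Accept strings end in {0,2,3}, Reject strings end in {1,4}; accept={0,2,3}.

states=5 start=0 accept={0,2,3} delta: 0a->1 0b->2 0c->1 1a->3 1b->1 1c->0 2a->1 2b->0 2c->0 3a->4 3b->1 3c->1 4a->0 4b->1 4c->1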